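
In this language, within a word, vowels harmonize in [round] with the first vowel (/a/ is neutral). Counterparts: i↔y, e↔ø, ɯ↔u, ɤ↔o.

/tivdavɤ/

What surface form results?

no segment meets the rule's conditions; no change.

[tivdavɤ]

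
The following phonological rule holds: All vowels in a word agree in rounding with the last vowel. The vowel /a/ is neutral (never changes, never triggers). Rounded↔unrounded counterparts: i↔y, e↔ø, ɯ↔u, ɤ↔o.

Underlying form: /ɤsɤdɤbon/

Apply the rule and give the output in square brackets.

[osodobon]

/ɤ/ harmonizes with /o/ ([+round]) → [o]
/ɤ/ harmonizes with /o/ ([+round]) → [o]
/ɤ/ harmonizes with /o/ ([+round]) → [o]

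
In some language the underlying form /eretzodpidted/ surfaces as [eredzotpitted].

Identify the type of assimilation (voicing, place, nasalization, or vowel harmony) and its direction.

voicing assimilation, regressive

/t/→[d] /d/→[t] /d/→[t].
Each target copies a feature from the following segment, so the direction is regressive.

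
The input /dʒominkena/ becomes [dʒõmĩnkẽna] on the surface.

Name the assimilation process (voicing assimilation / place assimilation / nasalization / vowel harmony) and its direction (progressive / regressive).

nasalization, regressive

/o/→[õ] /i/→[ĩ] /e/→[ẽ].
Each target copies a feature from the following segment, so the direction is regressive.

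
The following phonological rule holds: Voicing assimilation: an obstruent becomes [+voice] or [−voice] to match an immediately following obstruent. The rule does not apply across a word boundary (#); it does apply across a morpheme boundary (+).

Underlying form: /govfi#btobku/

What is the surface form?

/v/ before /f/ (voiceless) → [f]
/b/ before /t/ (voiceless) → [p]
/b/ before /k/ (voiceless) → [p]

[goffi#ptopku]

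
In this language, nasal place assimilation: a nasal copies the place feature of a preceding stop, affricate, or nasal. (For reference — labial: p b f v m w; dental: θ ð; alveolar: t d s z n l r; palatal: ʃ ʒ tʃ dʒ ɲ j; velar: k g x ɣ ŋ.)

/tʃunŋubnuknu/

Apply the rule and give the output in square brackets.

[tʃunnubmukŋu]

/ŋ/ after /n/ (alveolar) → [n]
/n/ after /b/ (labial) → [m]
/n/ after /k/ (velar) → [ŋ]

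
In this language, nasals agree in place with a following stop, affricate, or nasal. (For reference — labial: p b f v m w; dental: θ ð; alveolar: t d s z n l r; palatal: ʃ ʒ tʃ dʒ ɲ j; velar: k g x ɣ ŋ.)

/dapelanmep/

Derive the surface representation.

/n/ before /m/ (labial) → [m]

[dapelammep]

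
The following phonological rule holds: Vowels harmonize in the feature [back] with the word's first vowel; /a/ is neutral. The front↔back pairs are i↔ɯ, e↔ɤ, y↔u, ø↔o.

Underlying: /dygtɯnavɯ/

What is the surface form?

/ɯ/ harmonizes with /y/ ([-back]) → [i]
/ɯ/ harmonizes with /y/ ([-back]) → [i]

[dygtinavi]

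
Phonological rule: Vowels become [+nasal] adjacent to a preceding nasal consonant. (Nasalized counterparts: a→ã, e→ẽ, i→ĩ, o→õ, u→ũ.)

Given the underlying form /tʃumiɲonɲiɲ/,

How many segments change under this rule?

3

/i/ after nasal /m/ → [ĩ]
/o/ after nasal /ɲ/ → [õ]
/i/ after nasal /ɲ/ → [ĩ]
3 segments change.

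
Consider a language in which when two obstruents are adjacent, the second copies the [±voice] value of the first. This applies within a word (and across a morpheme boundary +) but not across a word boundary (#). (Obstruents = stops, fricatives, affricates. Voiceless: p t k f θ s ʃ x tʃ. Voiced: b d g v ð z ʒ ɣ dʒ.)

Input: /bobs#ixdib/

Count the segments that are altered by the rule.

2

/s/ after /b/ (voiced) → [z]
/d/ after /x/ (voiceless) → [t]
2 segments change.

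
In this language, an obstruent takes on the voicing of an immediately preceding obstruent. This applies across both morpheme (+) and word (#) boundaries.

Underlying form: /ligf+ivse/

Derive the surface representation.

[ligv+ivze]

/f/ after /g/ (voiced) → [v]
/s/ after /v/ (voiced) → [z]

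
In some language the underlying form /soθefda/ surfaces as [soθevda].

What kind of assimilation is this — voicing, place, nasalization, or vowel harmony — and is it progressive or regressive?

voicing assimilation, regressive

/f/→[v].
Each target copies a feature from the following segment, so the direction is regressive.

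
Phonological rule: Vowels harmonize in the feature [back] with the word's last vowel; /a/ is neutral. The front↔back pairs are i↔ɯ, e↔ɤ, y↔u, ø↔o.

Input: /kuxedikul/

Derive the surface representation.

[kuxɤdɯkul]

/e/ harmonizes with /u/ ([+back]) → [ɤ]
/i/ harmonizes with /u/ ([+back]) → [ɯ]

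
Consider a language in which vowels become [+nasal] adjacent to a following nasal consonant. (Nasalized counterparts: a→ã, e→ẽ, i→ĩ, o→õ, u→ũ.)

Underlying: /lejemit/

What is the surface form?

[lejẽmit]

/e/ before nasal /m/ → [ẽ]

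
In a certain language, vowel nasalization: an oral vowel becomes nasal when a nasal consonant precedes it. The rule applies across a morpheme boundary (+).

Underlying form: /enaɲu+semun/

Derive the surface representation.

[enãɲũ+semũn]

/a/ after nasal /n/ → [ã]
/u/ after nasal /ɲ/ → [ũ]
/u/ after nasal /m/ → [ũ]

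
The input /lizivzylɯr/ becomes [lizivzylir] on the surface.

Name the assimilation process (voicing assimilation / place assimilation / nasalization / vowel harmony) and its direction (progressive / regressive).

/ɯ/→[i].
Vowels agree with the first vowel, so the harmony is progressive.

vowel harmony, progressive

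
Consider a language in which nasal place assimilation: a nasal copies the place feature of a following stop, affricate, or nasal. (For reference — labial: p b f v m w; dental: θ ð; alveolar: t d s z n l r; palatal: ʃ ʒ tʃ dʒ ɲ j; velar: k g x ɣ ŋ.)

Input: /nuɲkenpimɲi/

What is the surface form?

/ɲ/ before /k/ (velar) → [ŋ]
/n/ before /p/ (labial) → [m]
/m/ before /ɲ/ (palatal) → [ɲ]

[nuŋkempiɲɲi]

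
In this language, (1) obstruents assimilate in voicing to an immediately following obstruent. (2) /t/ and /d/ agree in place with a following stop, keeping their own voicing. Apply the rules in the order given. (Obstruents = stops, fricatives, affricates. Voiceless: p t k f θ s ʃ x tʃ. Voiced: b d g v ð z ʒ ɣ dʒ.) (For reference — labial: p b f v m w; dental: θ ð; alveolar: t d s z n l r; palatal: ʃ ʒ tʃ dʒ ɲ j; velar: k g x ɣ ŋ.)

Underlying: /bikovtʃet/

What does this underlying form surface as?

[bikoftʃet]

Rule 1: /v/ before /tʃ/ (voiceless) → [f]
After rule 1: bikoftʃet
Rule 2: no segment meets the rule's conditions; no change.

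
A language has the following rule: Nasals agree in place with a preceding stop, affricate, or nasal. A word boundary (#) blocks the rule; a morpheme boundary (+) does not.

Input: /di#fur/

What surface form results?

no segment meets the rule's conditions; no change.

[di#fur]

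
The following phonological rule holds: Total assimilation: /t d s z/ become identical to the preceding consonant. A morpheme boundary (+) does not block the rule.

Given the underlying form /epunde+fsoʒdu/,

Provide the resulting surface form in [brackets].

[epunne+ffoʒʒu]

/d/ after /n/ → [n] (total assimilation)
/s/ after /f/ → [f] (total assimilation)
/d/ after /ʒ/ → [ʒ] (total assimilation)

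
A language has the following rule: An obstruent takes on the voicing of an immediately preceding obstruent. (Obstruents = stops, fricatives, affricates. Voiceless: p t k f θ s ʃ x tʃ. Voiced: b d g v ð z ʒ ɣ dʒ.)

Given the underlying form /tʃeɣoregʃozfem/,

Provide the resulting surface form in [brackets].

[tʃeɣoregʒozvem]

/ʃ/ after /g/ (voiced) → [ʒ]
/f/ after /z/ (voiced) → [v]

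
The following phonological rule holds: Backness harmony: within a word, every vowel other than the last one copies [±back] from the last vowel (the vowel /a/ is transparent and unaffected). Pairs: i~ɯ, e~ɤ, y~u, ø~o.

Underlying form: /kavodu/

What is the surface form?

no segment meets the rule's conditions; no change.

[kavodu]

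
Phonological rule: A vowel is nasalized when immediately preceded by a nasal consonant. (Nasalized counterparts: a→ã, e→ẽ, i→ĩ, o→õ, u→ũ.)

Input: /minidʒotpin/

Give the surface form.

/i/ after nasal /m/ → [ĩ]
/i/ after nasal /n/ → [ĩ]

[mĩnĩdʒotpin]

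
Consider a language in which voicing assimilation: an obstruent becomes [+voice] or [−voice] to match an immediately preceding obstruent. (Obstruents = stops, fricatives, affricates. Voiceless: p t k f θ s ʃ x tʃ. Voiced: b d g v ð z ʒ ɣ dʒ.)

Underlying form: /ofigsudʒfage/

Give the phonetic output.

[ofigzudʒvage]

/s/ after /g/ (voiced) → [z]
/f/ after /dʒ/ (voiced) → [v]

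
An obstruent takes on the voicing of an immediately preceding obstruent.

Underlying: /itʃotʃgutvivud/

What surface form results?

/g/ after /tʃ/ (voiceless) → [k]
/v/ after /t/ (voiceless) → [f]

[itʃotʃkutfivud]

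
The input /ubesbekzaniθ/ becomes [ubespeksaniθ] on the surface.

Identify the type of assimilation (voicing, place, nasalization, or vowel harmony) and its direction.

/b/→[p] /z/→[s].
Each target copies a feature from the preceding segment, so the direction is progressive.

voicing assimilation, progressive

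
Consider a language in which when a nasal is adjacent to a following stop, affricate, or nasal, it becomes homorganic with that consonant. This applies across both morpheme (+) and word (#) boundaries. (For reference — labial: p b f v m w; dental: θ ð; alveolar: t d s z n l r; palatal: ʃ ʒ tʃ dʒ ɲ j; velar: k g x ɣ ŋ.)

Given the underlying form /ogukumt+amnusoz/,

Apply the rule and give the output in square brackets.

/m/ before /t/ (alveolar) → [n]
/m/ before /n/ (alveolar) → [n]

[ogukunt+annusoz]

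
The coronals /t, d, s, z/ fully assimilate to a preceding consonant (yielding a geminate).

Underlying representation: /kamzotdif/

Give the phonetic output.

[kammottif]

/z/ after /m/ → [m] (total assimilation)
/d/ after /t/ → [t] (total assimilation)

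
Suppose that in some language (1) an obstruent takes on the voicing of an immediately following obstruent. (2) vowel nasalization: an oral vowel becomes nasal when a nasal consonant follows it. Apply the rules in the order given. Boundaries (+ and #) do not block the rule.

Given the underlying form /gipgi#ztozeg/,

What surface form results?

[gibgi#stozeg]

Rule 1: /p/ before /g/ (voiced) → [b]
Rule 1: /z/ before /t/ (voiceless) → [s]
After rule 1: gibgi#stozeg
Rule 2: no segment meets the rule's conditions; no change.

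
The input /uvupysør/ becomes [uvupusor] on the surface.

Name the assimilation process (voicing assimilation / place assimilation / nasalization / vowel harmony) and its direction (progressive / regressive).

vowel harmony, progressive

/y/→[u] /ø/→[o].
Vowels agree with the first vowel, so the harmony is progressive.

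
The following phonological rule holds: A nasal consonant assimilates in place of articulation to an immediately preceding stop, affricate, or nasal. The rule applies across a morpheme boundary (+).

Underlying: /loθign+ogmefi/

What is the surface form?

[loθigŋ+ogŋefi]

/n/ after /g/ (velar) → [ŋ]
/m/ after /g/ (velar) → [ŋ]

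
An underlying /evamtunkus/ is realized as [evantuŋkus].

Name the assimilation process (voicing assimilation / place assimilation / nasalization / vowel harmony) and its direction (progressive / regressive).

place assimilation, regressive

/m/→[n] /n/→[ŋ].
Each target copies a feature from the following segment, so the direction is regressive.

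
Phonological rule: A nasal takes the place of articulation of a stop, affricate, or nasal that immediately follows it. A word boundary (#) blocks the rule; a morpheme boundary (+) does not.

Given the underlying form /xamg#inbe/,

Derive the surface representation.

/m/ before /g/ (velar) → [ŋ]
/n/ before /b/ (labial) → [m]

[xaŋg#imbe]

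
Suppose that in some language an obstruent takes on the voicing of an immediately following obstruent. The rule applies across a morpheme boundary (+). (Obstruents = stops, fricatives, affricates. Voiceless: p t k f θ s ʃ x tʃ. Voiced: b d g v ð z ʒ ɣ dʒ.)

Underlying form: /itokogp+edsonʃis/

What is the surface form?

[itokokp+etsonʃis]

/g/ before /p/ (voiceless) → [k]
/d/ before /s/ (voiceless) → [t]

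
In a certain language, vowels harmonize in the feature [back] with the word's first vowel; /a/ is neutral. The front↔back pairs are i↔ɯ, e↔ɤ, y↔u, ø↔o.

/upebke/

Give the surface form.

[upɤbkɤ]

/e/ harmonizes with /u/ ([+back]) → [ɤ]
/e/ harmonizes with /u/ ([+back]) → [ɤ]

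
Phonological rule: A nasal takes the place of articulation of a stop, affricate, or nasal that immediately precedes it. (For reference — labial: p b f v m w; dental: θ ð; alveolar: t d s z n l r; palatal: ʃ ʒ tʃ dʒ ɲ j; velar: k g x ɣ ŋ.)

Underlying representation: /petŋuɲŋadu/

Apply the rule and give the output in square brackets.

[petnuɲɲadu]

/ŋ/ after /t/ (alveolar) → [n]
/ŋ/ after /ɲ/ (palatal) → [ɲ]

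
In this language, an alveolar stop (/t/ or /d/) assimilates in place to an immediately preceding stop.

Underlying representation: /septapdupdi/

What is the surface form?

/t/ after /p/ (labial) → [p]
/d/ after /p/ (labial) → [b]
/d/ after /p/ (labial) → [b]

[seppapbupbi]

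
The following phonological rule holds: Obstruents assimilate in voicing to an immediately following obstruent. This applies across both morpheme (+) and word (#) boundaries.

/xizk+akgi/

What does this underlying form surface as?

/z/ before /k/ (voiceless) → [s]
/k/ before /g/ (voiced) → [g]

[xisk+aggi]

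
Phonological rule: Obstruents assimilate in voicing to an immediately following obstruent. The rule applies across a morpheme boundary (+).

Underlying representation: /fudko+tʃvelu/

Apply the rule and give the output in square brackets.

[futko+dʒvelu]

/d/ before /k/ (voiceless) → [t]
/tʃ/ before /v/ (voiced) → [dʒ]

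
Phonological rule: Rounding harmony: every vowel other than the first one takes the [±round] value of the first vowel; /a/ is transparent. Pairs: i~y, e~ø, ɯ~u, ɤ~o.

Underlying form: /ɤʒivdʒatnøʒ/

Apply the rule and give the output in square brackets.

/ø/ harmonizes with /ɤ/ ([-round]) → [e]

[ɤʒivdʒatneʒ]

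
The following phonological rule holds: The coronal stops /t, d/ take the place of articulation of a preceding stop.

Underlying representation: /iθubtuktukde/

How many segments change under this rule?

/t/ after /b/ (labial) → [p]
/t/ after /k/ (velar) → [k]
/d/ after /k/ (velar) → [g]
3 segments change.

3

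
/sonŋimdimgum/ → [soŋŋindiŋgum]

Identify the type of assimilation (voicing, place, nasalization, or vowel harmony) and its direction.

/n/→[ŋ] /m/→[n] /m/→[ŋ].
Each target copies a feature from the following segment, so the direction is regressive.

place assimilation, regressive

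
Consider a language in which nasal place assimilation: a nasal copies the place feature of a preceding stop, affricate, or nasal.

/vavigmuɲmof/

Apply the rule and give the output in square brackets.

[vavigŋuɲɲof]

/m/ after /g/ (velar) → [ŋ]
/m/ after /ɲ/ (palatal) → [ɲ]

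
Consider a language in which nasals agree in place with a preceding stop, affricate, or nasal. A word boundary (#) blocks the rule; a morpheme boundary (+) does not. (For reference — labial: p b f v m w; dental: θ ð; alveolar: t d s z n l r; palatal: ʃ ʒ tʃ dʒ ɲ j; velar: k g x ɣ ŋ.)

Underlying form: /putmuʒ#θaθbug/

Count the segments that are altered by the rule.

/m/ after /t/ (alveolar) → [n]
1 segment changes.

1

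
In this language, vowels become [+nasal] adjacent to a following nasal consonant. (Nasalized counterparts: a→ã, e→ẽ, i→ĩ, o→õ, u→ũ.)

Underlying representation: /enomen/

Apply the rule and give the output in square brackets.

[ẽnõmẽn]

/e/ before nasal /n/ → [ẽ]
/o/ before nasal /m/ → [õ]
/e/ before nasal /n/ → [ẽ]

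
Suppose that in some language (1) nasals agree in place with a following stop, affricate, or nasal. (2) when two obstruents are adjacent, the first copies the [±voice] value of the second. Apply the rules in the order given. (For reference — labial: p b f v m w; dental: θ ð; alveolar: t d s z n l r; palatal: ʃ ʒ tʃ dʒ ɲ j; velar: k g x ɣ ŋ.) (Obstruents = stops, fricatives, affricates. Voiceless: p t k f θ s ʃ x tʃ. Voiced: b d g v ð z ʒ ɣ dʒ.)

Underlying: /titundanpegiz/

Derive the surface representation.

[titundampegiz]

Rule 1: /n/ before /p/ (labial) → [m]
After rule 1: titundampegiz
Rule 2: no segment meets the rule's conditions; no change.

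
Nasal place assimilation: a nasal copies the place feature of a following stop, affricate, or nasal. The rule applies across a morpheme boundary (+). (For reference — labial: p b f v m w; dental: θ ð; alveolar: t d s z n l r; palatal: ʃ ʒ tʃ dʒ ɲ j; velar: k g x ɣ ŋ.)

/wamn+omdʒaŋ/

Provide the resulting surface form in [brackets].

/m/ before /n/ (alveolar) → [n]
/m/ before /dʒ/ (palatal) → [ɲ]

[wann+oɲdʒaŋ]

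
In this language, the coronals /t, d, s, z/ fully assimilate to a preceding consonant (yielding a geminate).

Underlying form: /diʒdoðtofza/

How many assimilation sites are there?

/d/ after /ʒ/ → [ʒ] (total assimilation)
/t/ after /ð/ → [ð] (total assimilation)
/z/ after /f/ → [f] (total assimilation)
3 segments change.

3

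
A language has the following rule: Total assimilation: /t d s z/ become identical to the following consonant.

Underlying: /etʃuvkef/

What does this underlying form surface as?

[etʃuvkef]

no segment meets the rule's conditions; no change.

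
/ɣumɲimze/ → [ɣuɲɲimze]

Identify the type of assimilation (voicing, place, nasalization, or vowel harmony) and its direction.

/m/→[ɲ].
Each target copies a feature from the following segment, so the direction is regressive.

place assimilation, regressive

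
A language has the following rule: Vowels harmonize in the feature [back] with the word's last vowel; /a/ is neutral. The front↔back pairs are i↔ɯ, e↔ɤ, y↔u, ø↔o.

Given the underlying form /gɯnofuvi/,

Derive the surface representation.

[ginøfyvi]

/ɯ/ harmonizes with /i/ ([-back]) → [i]
/o/ harmonizes with /i/ ([-back]) → [ø]
/u/ harmonizes with /i/ ([-back]) → [y]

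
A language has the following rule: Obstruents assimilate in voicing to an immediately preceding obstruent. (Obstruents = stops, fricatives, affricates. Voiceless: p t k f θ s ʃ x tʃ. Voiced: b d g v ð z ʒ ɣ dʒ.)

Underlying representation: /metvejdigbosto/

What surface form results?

[metfejdigbosto]

/v/ after /t/ (voiceless) → [f]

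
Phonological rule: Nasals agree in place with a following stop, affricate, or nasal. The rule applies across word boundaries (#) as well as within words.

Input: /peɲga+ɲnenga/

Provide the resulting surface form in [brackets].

[peŋga+nneŋga]

/ɲ/ before /g/ (velar) → [ŋ]
/ɲ/ before /n/ (alveolar) → [n]
/n/ before /g/ (velar) → [ŋ]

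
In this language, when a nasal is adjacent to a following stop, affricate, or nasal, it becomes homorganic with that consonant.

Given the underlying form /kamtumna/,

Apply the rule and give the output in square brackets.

[kantunna]

/m/ before /t/ (alveolar) → [n]
/m/ before /n/ (alveolar) → [n]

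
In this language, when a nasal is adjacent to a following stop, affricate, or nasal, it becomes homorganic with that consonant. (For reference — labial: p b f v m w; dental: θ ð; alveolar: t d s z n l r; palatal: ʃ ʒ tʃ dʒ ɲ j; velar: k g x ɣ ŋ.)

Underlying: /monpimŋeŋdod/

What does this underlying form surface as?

/n/ before /p/ (labial) → [m]
/m/ before /ŋ/ (velar) → [ŋ]
/ŋ/ before /d/ (alveolar) → [n]

[mompiŋŋendod]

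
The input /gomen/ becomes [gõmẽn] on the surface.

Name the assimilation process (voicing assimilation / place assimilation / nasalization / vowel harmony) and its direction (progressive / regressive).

nasalization, regressive

/o/→[õ] /e/→[ẽ].
Each target copies a feature from the following segment, so the direction is regressive.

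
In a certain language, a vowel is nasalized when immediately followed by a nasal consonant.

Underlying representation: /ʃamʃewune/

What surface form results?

[ʃãmʃewũne]

/a/ before nasal /m/ → [ã]
/u/ before nasal /n/ → [ũ]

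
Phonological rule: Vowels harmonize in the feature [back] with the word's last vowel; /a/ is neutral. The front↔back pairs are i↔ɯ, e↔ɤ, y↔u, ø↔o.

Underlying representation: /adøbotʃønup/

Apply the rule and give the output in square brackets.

/ø/ harmonizes with /u/ ([+back]) → [o]
/ø/ harmonizes with /u/ ([+back]) → [o]

[adobotʃonup]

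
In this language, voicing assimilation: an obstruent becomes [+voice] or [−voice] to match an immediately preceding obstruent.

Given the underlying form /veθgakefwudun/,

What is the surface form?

/g/ after /θ/ (voiceless) → [k]

[veθkakefwudun]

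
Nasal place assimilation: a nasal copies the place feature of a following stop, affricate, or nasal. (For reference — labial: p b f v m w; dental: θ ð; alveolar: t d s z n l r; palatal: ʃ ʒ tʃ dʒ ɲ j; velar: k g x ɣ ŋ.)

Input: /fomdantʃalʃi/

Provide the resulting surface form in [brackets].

[fondaɲtʃalʃi]

/m/ before /d/ (alveolar) → [n]
/n/ before /tʃ/ (palatal) → [ɲ]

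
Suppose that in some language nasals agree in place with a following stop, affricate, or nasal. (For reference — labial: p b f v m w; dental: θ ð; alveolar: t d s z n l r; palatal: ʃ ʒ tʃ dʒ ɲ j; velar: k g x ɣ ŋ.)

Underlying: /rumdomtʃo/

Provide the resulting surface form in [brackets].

[rundoɲtʃo]

/m/ before /d/ (alveolar) → [n]
/m/ before /tʃ/ (palatal) → [ɲ]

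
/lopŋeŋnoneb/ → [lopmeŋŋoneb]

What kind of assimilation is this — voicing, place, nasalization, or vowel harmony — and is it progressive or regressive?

/ŋ/→[m] /n/→[ŋ].
Each target copies a feature from the preceding segment, so the direction is progressive.

place assimilation, progressive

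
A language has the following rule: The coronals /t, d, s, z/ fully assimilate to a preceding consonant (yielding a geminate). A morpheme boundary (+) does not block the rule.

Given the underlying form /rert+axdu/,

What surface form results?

/t/ after /r/ → [r] (total assimilation)
/d/ after /x/ → [x] (total assimilation)

[rerr+axxu]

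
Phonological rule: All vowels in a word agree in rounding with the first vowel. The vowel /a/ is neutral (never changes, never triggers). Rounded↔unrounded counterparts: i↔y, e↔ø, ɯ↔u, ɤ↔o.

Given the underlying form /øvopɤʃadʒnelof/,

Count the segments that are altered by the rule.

/ɤ/ harmonizes with /ø/ ([+round]) → [o]
/e/ harmonizes with /ø/ ([+round]) → [ø]
2 segments change.

2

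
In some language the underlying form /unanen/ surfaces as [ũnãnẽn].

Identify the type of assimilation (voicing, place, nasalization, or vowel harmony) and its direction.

/u/→[ũ] /a/→[ã] /e/→[ẽ].
Each target copies a feature from the following segment, so the direction is regressive.

nasalization, regressive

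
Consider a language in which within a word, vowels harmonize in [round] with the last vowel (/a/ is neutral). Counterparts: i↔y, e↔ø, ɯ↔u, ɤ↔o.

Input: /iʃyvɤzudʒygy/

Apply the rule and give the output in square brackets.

[yʃyvozudʒygy]

/i/ harmonizes with /y/ ([+round]) → [y]
/ɤ/ harmonizes with /y/ ([+round]) → [o]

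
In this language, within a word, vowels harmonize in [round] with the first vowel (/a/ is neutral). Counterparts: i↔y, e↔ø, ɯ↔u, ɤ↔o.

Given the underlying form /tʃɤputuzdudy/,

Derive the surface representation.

/u/ harmonizes with /ɤ/ ([-round]) → [ɯ]
/u/ harmonizes with /ɤ/ ([-round]) → [ɯ]
/u/ harmonizes with /ɤ/ ([-round]) → [ɯ]
/y/ harmonizes with /ɤ/ ([-round]) → [i]

[tʃɤpɯtɯzdɯdi]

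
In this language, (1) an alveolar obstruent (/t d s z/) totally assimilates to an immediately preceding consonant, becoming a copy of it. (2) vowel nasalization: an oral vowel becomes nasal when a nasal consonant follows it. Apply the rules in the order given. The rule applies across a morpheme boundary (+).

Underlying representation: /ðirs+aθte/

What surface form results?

Rule 1: /s/ after /r/ → [r] (total assimilation)
Rule 1: /t/ after /θ/ → [θ] (total assimilation)
After rule 1: ðirr+aθθe
Rule 2: no segment meets the rule's conditions; no change.

[ðirr+aθθe]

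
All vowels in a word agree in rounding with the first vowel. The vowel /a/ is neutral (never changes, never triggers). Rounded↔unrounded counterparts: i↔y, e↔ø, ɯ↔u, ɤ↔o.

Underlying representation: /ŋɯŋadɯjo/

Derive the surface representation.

[ŋɯŋadɯjɤ]

/o/ harmonizes with /ɯ/ ([-round]) → [ɤ]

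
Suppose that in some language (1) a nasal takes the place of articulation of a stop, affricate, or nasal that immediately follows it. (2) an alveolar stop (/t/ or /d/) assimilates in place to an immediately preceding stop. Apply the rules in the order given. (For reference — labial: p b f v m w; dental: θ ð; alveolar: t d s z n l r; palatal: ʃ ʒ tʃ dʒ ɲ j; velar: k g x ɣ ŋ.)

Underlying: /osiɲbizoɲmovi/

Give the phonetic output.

Rule 1: /ɲ/ before /b/ (labial) → [m]
Rule 1: /ɲ/ before /m/ (labial) → [m]
After rule 1: osimbizommovi
Rule 2: no segment meets the rule's conditions; no change.

[osimbizommovi]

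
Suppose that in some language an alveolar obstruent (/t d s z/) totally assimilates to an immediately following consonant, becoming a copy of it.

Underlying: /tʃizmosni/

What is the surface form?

/z/ before /m/ → [m] (total assimilation)
/s/ before /n/ → [n] (total assimilation)

[tʃimmonni]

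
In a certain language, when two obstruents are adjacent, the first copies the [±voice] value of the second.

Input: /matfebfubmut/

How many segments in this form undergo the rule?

/b/ before /f/ (voiceless) → [p]
1 segment changes.

1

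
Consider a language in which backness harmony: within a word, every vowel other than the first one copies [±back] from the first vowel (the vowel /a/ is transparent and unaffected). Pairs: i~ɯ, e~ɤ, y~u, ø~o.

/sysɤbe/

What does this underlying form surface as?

[sysebe]

/ɤ/ harmonizes with /y/ ([-back]) → [e]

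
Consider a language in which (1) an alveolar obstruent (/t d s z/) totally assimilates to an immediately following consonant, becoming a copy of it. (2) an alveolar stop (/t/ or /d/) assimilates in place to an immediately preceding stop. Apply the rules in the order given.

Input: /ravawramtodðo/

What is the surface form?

Rule 1: /d/ before /ð/ → [ð] (total assimilation)
After rule 1: ravawramtoððo
Rule 2: no segment meets the rule's conditions; no change.

[ravawramtoððo]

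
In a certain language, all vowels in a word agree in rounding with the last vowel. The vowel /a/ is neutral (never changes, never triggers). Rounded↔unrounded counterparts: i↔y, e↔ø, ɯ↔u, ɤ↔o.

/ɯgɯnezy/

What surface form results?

[ugunøzy]

/ɯ/ harmonizes with /y/ ([+round]) → [u]
/ɯ/ harmonizes with /y/ ([+round]) → [u]
/e/ harmonizes with /y/ ([+round]) → [ø]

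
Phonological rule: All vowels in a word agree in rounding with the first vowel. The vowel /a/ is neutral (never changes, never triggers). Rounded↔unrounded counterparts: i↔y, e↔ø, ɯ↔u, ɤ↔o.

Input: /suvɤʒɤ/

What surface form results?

[suvoʒo]

/ɤ/ harmonizes with /u/ ([+round]) → [o]
/ɤ/ harmonizes with /u/ ([+round]) → [o]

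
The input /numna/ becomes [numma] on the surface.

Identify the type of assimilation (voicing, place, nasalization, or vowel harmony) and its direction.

/n/→[m].
Each target copies a feature from the preceding segment, so the direction is progressive.

place assimilation, progressive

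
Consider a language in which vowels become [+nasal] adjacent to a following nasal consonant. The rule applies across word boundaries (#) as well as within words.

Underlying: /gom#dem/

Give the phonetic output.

[gõm#dẽm]

/o/ before nasal /m/ → [õ]
/e/ before nasal /m/ → [ẽ]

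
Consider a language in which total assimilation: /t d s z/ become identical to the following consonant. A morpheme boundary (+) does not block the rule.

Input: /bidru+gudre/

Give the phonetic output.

[birru+gurre]

/d/ before /r/ → [r] (total assimilation)
/d/ before /r/ → [r] (total assimilation)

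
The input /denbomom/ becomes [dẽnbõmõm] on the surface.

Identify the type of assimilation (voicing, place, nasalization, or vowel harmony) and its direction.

/e/→[ẽ] /o/→[õ] /o/→[õ].
Each target copies a feature from the following segment, so the direction is regressive.

nasalization, regressive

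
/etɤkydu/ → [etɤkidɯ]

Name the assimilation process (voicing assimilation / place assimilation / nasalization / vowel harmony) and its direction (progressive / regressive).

/y/→[i] /u/→[ɯ].
Vowels agree with the first vowel, so the harmony is progressive.

vowel harmony, progressive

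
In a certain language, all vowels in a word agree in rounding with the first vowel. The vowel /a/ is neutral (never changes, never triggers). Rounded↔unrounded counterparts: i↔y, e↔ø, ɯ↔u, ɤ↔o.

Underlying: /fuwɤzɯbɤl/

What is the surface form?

/ɤ/ harmonizes with /u/ ([+round]) → [o]
/ɯ/ harmonizes with /u/ ([+round]) → [u]
/ɤ/ harmonizes with /u/ ([+round]) → [o]

[fuwozubol]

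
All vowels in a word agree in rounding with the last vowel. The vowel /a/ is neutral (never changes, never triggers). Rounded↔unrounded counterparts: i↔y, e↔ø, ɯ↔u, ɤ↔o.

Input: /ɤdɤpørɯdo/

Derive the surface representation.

[odopørudo]

/ɤ/ harmonizes with /o/ ([+round]) → [o]
/ɤ/ harmonizes with /o/ ([+round]) → [o]
/ɯ/ harmonizes with /o/ ([+round]) → [u]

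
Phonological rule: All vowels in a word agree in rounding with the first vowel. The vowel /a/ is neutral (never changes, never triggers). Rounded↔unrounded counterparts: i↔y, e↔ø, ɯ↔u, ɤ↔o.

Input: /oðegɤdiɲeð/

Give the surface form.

/e/ harmonizes with /o/ ([+round]) → [ø]
/ɤ/ harmonizes with /o/ ([+round]) → [o]
/i/ harmonizes with /o/ ([+round]) → [y]
/e/ harmonizes with /o/ ([+round]) → [ø]

[oðøgodyɲøð]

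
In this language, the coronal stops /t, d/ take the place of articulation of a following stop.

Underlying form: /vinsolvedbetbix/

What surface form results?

/d/ before /b/ (labial) → [b]
/t/ before /b/ (labial) → [p]

[vinsolvebbepbix]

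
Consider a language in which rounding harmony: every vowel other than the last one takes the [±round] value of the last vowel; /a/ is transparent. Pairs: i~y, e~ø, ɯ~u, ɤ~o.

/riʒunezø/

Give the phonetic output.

[ryʒunøzø]

/i/ harmonizes with /ø/ ([+round]) → [y]
/e/ harmonizes with /ø/ ([+round]) → [ø]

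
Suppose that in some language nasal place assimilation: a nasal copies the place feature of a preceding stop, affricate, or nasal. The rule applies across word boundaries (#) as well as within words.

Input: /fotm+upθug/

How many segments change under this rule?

1

/m/ after /t/ (alveolar) → [n]
1 segment changes.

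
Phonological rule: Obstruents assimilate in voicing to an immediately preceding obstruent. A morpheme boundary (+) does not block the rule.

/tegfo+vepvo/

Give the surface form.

[tegvo+vepfo]

/f/ after /g/ (voiced) → [v]
/v/ after /p/ (voiceless) → [f]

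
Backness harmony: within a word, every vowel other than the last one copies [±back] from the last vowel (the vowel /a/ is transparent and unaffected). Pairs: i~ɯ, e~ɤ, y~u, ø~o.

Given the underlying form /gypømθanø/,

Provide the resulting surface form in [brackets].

[gypømθanø]

no segment meets the rule's conditions; no change.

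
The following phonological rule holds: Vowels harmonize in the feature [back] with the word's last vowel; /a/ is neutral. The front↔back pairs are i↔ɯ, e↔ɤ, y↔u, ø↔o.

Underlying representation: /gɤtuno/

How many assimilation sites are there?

0

No segment meets the rule's conditions.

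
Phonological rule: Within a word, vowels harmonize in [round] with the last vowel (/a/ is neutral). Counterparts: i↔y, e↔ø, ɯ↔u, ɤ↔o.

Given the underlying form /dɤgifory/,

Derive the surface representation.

/ɤ/ harmonizes with /y/ ([+round]) → [o]
/i/ harmonizes with /y/ ([+round]) → [y]

[dogyfory]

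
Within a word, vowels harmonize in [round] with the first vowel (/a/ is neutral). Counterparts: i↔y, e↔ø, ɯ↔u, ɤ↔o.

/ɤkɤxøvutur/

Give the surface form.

/ø/ harmonizes with /ɤ/ ([-round]) → [e]
/u/ harmonizes with /ɤ/ ([-round]) → [ɯ]
/u/ harmonizes with /ɤ/ ([-round]) → [ɯ]

[ɤkɤxevɯtɯr]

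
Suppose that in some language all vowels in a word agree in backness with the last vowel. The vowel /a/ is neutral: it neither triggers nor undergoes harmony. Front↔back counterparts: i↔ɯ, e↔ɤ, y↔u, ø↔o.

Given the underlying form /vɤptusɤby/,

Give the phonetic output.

[veptyseby]

/ɤ/ harmonizes with /y/ ([-back]) → [e]
/u/ harmonizes with /y/ ([-back]) → [y]
/ɤ/ harmonizes with /y/ ([-back]) → [e]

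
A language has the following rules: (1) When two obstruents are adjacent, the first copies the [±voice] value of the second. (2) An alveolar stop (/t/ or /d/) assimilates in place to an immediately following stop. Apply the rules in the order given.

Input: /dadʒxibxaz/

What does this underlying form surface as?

[datʃxipxaz]

Rule 1: /dʒ/ before /x/ (voiceless) → [tʃ]
Rule 1: /b/ before /x/ (voiceless) → [p]
After rule 1: datʃxipxaz
Rule 2: no segment meets the rule's conditions; no change.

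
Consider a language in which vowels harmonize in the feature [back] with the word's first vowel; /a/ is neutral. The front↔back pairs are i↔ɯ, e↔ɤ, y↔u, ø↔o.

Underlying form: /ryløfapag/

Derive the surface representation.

[ryløfapag]

no segment meets the rule's conditions; no change.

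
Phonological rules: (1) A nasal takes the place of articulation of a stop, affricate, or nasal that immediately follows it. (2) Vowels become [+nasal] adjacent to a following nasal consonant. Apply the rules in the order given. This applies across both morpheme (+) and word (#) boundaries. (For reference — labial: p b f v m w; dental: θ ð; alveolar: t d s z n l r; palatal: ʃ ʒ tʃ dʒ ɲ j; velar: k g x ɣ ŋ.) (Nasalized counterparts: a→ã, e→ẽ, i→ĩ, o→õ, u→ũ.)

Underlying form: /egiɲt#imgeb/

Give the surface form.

[egĩnt#ĩŋgeb]

Rule 1: /ɲ/ before /t/ (alveolar) → [n]
Rule 1: /m/ before /g/ (velar) → [ŋ]
After rule 1: egint#iŋgeb
Rule 2: /i/ before nasal /n/ → [ĩ]
Rule 2: /i/ before nasal /ŋ/ → [ĩ]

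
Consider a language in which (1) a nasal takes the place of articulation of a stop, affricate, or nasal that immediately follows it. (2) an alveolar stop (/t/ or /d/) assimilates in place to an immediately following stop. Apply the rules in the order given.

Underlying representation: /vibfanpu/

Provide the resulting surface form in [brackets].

Rule 1: /n/ before /p/ (labial) → [m]
After rule 1: vibfampu
Rule 2: no segment meets the rule's conditions; no change.

[vibfampu]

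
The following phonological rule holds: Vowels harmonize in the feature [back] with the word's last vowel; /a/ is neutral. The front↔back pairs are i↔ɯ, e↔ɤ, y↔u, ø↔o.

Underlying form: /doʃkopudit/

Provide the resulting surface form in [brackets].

[døʃkøpydit]

/o/ harmonizes with /i/ ([-back]) → [ø]
/o/ harmonizes with /i/ ([-back]) → [ø]
/u/ harmonizes with /i/ ([-back]) → [y]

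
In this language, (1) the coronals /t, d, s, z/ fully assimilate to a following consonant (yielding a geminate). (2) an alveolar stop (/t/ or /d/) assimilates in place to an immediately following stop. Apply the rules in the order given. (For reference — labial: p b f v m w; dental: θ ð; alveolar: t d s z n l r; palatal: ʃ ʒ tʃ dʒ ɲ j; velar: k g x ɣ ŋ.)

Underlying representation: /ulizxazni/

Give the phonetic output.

Rule 1: /z/ before /x/ → [x] (total assimilation)
Rule 1: /z/ before /n/ → [n] (total assimilation)
After rule 1: ulixxanni
Rule 2: no segment meets the rule's conditions; no change.

[ulixxanni]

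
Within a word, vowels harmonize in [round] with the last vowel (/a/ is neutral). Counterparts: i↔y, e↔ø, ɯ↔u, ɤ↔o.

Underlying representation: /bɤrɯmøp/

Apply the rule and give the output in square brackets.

/ɤ/ harmonizes with /ø/ ([+round]) → [o]
/ɯ/ harmonizes with /ø/ ([+round]) → [u]

[borumøp]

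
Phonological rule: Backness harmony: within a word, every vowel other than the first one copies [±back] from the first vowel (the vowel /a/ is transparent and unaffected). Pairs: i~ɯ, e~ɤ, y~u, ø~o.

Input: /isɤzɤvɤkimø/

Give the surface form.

[isezevekimø]

/ɤ/ harmonizes with /i/ ([-back]) → [e]
/ɤ/ harmonizes with /i/ ([-back]) → [e]
/ɤ/ harmonizes with /i/ ([-back]) → [e]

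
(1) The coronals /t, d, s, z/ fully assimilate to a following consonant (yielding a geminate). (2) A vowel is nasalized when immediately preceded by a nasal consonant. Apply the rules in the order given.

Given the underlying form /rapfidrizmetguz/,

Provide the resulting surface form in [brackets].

Rule 1: /d/ before /r/ → [r] (total assimilation)
Rule 1: /z/ before /m/ → [m] (total assimilation)
Rule 1: /t/ before /g/ → [g] (total assimilation)
After rule 1: rapfirrimmegguz
Rule 2: /e/ after nasal /m/ → [ẽ]

[rapfirrimmẽgguz]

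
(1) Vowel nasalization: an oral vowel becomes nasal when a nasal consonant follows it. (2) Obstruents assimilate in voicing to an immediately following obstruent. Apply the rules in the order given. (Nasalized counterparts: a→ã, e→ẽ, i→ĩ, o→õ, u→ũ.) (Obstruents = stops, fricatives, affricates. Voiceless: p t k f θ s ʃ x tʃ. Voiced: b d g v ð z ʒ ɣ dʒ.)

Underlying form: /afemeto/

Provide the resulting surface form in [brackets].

[afẽmeto]

Rule 1: /e/ before nasal /m/ → [ẽ]
After rule 1: afẽmeto
Rule 2: no segment meets the rule's conditions; no change.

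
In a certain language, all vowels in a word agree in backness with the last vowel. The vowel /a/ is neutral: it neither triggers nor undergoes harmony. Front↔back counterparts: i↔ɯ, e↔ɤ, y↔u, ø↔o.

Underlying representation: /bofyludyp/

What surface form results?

[bøfylydyp]

/o/ harmonizes with /y/ ([-back]) → [ø]
/u/ harmonizes with /y/ ([-back]) → [y]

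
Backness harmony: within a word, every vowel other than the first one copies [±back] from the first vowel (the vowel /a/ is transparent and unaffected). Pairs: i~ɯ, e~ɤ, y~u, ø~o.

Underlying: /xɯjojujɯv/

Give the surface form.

no segment meets the rule's conditions; no change.

[xɯjojujɯv]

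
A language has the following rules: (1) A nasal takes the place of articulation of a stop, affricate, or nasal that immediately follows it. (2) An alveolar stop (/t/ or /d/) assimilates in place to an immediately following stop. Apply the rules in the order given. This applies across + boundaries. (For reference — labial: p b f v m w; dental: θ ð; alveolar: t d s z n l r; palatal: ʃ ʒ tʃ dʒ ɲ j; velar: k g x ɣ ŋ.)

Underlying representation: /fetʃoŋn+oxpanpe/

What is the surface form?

[fetʃonn+oxpampe]

Rule 1: /ŋ/ before /n/ (alveolar) → [n]
Rule 1: /n/ before /p/ (labial) → [m]
After rule 1: fetʃonn+oxpampe
Rule 2: no segment meets the rule's conditions; no change.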